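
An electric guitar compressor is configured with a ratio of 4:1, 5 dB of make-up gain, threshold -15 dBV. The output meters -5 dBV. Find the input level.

5 dBV

Before make-up, the level was -5 − 5 = -10 dBV.
The compressed level sits -10 − (-15) = 5 dB over threshold.
Before 4:1 compression the overshoot was 5 × 4 = 20 dB, so input = -15 + 20 = 5 dBV.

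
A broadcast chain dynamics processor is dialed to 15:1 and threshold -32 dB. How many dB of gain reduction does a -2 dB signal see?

-2 dB exceeds the threshold by 30 dB.
After 15:1 compression the overshoot becomes 30/15 = 2 dB.
GR = overshoot in − overshoot out = 30 − 2 = 28 dB.

28 dB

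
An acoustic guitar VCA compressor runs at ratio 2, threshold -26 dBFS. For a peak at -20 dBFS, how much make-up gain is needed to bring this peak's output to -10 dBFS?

13 dB

Overshoot 6 dB → 6/2 = 3 dB after compression, so the compressed level is -26 + 3 = -23 dBFS.
Make-up = target − compressed = -10 − (-23) = 13 dB.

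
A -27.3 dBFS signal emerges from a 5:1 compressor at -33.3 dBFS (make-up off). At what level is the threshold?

Input is 7.5 dB above T (since output overshoot × R = input overshoot: (-33.3 − T)·5 = -27.3 − T gives T = -34.8 dBFS).
Check: -34.8 + (-27.3 − (-34.8))/5 = -34.8 + 1.5 = -33.3 dBFS. ✓

-34.8 dBFS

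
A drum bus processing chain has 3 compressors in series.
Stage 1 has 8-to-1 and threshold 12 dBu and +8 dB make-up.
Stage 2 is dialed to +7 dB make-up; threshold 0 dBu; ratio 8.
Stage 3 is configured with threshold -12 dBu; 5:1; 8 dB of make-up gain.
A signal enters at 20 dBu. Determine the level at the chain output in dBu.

Stage 1: overshoot 8 dB → 8/8 = 1 dB → 13 dBu; +8 dB make-up → 21 dBu.
Stage 2: overshoot 21 dB → 21/8 = 2.625 dB → 2.625 dBu; +7 dB make-up → 9.625 dBu.
Stage 3: 21.625 dB above -12 dBu, reduced 5:1 to 4.325 dB above → -7.675 dBu; +8 dB make-up → 0.325 dBu.

0.325 dBu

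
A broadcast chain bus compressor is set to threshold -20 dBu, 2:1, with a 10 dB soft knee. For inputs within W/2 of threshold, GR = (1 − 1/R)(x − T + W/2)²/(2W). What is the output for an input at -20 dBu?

x − T + W/2 = -20 − (-20) + 5 = 5.
GR = (1 − 1/2) × 5² / 20 = 0.5 × 25 / 20 = 0.625 dB.
Output = -20 − 0.625 = -20.625 dBu.

-20.625 dBu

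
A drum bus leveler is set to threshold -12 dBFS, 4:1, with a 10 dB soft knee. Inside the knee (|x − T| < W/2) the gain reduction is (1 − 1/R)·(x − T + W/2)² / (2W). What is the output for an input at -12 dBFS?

x − T + W/2 = -12 − (-12) + 5 = 5.
GR = (1 − 1/4) × 5² / 20 = 0.75 × 25 / 20 = 0.9375 dB.
Output = -12 − 0.9375 = -12.9375 dBFS.

-12.9375 dBFS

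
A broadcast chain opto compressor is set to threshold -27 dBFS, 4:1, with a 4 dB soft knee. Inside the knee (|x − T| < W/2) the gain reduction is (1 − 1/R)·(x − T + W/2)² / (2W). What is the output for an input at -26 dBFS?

-26.84375 dBFS

x − T + W/2 = -26 − (-27) + 2 = 3.
GR = (1 − 1/4) × 3² / 8 = 0.75 × 9 / 8 = 0.84375 dB.
Output = -26 − 0.84375 = -26.84375 dBFS.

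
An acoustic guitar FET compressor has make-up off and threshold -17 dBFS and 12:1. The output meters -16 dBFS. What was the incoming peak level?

That's 1 dB above the -17 dBFS threshold.
Before 12:1 compression the overshoot was 1 × 12 = 12 dB, so input = -17 + 12 = -5 dBFS.

-5 dBFS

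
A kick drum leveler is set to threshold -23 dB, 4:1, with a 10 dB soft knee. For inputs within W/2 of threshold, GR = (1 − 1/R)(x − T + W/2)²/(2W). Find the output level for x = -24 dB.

x − T + W/2 = -24 − (-23) + 5 = 4.
GR = (1 − 1/4) × 4² / 20 = 0.75 × 16 / 20 = 0.6 dB.
Output = -24 − 0.6 = -24.6 dB.

-24.6 dB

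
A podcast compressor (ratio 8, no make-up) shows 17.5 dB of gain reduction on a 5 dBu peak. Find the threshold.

Input is 20 dB above T (since output overshoot × R = input overshoot: (-12.5 − T)·8 = 5 − T gives T = -15 dBu).
Check: -15 + (5 − (-15))/8 = -15 + 2.5 = -12.5 dBu. ✓

-15 dBu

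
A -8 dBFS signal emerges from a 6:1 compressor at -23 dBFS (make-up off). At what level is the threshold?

Input is 18 dB above T (since output overshoot × R = input overshoot: (-23 − T)·6 = -8 − T gives T = -26 dBFS).
Check: -26 + (-8 − (-26))/6 = -26 + 3 = -23 dBFS. ✓

-26 dBFS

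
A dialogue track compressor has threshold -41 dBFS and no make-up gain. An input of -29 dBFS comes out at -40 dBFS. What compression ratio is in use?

Input overshoot = -29 − (-41) = 12 dB; output overshoot = -40 − (-41) = 1 dB.
Ratio = 12 / 1 = 12.

12:1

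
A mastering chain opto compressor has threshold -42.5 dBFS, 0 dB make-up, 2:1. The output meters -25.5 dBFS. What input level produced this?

The compressed level sits -25.5 − (-42.5) = 17 dB over threshold.
Before 2:1 compression the overshoot was 17 × 2 = 34 dB, so input = -42.5 + 34 = -8.5 dBFS.

-8.5 dBFS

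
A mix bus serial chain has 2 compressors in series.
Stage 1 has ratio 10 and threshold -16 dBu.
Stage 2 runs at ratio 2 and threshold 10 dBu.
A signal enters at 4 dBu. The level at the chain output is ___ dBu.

-14 dBu

Stage 1: overshoot 20 dB → 20/10 = 2 dB → -14 dBu.
Stage 2: -14 dBu is at or below the 10 dBu threshold — no compression; output -14 dBu.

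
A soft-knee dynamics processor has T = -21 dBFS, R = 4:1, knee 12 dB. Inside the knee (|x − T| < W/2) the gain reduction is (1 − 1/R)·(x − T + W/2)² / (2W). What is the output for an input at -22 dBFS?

-22.78125 dBFS

x − T + W/2 = -22 − (-21) + 6 = 5.
GR = (1 − 1/4) × 5² / 24 = 0.75 × 25 / 24 = 0.78125 dB.
Output = -22 − 0.78125 = -22.78125 dBFS.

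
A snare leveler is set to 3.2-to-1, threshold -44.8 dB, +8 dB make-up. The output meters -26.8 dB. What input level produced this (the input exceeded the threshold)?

Stripping the +8 dB make-up gives -34.8 dB at the gain stage.
The compressed level sits -34.8 − (-44.8) = 10 dB over threshold.
Before 3.2:1 compression the overshoot was 10 × 3.2 = 32 dB, so input = -44.8 + 32 = -12.8 dB.

-12.8 dB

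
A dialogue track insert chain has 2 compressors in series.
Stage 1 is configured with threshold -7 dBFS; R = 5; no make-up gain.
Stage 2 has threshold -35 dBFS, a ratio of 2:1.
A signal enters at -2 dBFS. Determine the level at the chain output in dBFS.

Stage 1: overshoot 5 dB → 5/5 = 1 dB → -6 dBFS.
Stage 2: -6 dBFS is 29 dB over -35 dBFS; at 2:1 that becomes 14.5 dB over, giving -20.5 dBFS.

-20.5 dBFS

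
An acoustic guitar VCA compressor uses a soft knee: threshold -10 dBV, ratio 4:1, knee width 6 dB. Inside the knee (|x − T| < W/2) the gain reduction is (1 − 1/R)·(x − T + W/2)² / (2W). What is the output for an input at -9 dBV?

-10 dBV

x − T + W/2 = -9 − (-10) + 3 = 4.
GR = (1 − 1/4) × 4² / 12 = 0.75 × 16 / 12 = 1 dB.
Output = -9 − 1 = -10 dBV.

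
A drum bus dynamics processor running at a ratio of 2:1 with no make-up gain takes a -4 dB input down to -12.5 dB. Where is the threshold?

-21 dB

Input is 17 dB above T (since output overshoot × R = input overshoot: (-12.5 − T)·2 = -4 − T gives T = -21 dB).
Check: -21 + (-4 − (-21))/2 = -21 + 8.5 = -12.5 dB. ✓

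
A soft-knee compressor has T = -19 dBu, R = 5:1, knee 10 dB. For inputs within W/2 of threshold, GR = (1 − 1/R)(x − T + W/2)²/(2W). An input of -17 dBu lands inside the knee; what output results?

-18.96 dBu

x − T + W/2 = -17 − (-19) + 5 = 7.
GR = (1 − 1/5) × 7² / 20 = 0.8 × 49 / 20 = 1.96 dB.
Output = -17 − 1.96 = -18.96 dBu.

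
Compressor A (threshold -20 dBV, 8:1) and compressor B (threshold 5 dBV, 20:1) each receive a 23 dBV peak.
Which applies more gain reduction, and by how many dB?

A, by 20.525 dB

A: GR = 43 − 43/8 = 37.625 dB.
B: GR = 18 − 18/20 = 17.1 dB.
Difference: 20.525 dB in favour of A.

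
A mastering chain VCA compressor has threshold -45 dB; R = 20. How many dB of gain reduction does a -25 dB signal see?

19 dB

Overshoot = -25 − (-45) = 20 dB.
A 20:1 ratio leaves 1 dB of that excess.
So the signal is attenuated by 20 − 1 = 19 dB.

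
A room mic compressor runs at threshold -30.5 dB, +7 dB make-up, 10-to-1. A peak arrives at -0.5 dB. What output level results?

-20.5 dB

The input is 30 dB above the -30.5 dB threshold.
The 30 dB excess becomes 3 dB after 10:1 reduction.
Output = -30.5 + 3 = -27.5 dB; make-up adds 7 dB, giving -20.5 dB.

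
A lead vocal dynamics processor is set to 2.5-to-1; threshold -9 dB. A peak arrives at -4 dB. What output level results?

-7 dB

Overshoot: -4 − (-9) = 5 dB.
At 2.5:1 the overshoot is divided by 2.5, leaving 2 dB above threshold.
Output = -9 + 2 = -7 dB.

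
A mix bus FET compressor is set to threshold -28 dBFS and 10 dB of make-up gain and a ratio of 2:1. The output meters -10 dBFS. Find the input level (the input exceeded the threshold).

Before make-up, the level was -10 − 10 = -20 dBFS.
That's 8 dB above the -28 dBFS threshold.
Input overshoot = R × output overshoot = 16 dB → input = -28 + 16 = -12 dBFS.

-12 dBFS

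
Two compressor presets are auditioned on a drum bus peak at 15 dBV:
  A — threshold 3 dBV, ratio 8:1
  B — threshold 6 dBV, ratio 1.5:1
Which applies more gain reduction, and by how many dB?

A: overshoot 12 dB → output overshoot 1.5 dB → GR 10.5 dB.
B: overshoot 9 dB → output overshoot 6 dB → GR 3 dB.
A reduces 7.5 dB more.

A, by 7.5 dB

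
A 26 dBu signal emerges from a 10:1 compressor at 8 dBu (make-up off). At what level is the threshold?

Gain reduction = 26 − 8 = 18 dB; output overshoot = GR / (R − 1) = 18 / 9 = 2 dB.
Threshold = output − output overshoot = 8 − 2 = 6 dBu.

6 dBu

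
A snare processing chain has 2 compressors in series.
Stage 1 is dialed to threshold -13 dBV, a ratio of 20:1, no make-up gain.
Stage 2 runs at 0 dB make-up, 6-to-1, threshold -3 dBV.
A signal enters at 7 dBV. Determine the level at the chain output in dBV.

Stage 1: 20 dB above -13 dBV, reduced 20:1 to 1 dB above → -12 dBV.
Stage 2: -12 dBV is at or below the -3 dBV threshold — no compression; output -12 dBV.

-12 dBV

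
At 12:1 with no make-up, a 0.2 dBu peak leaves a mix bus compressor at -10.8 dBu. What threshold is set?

-11.8 dBu

Gain reduction = 0.2 − (-10.8) = 11 dB; output overshoot = GR / (R − 1) = 11 / 11 = 1 dB.
Threshold = output − output overshoot = -10.8 − 1 = -11.8 dBu.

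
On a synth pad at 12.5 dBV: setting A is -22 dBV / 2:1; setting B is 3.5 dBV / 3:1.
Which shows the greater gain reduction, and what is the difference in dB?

A, by 11.25 dB

A: overshoot 34.5 dB → output overshoot 17.25 dB → GR 17.25 dB.
B: overshoot 9 dB → output overshoot 3 dB → GR 6 dB.
Difference: 11.25 dB in favour of A.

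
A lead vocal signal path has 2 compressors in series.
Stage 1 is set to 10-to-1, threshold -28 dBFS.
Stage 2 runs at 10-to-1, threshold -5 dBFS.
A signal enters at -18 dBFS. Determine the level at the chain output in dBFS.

Stage 1: 10 dB above -28 dBFS, reduced 10:1 to 1 dB above → -27 dBFS.
Stage 2: -27 dBFS is at or below the -5 dBFS threshold — no compression; output -27 dBFS.

-27 dBFS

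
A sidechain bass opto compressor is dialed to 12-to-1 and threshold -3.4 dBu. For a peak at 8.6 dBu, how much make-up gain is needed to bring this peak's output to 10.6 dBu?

13 dB

Without make-up, output = threshold + overshoot/12 = -3.4 + 1 = -2.4 dBu.
Gap to target: 13 dB.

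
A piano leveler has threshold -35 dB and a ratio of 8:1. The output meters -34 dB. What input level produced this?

That's 1 dB above the -35 dB threshold.
Undo the ratio: input overshoot = 1 × 8 = 8 dB, giving input = -27 dB.

-27 dB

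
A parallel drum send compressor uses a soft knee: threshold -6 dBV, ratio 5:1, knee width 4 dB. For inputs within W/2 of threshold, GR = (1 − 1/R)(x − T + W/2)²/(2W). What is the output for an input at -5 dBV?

x − T + W/2 = -5 − (-6) + 2 = 3.
GR = (1 − 1/5) × 3² / 8 = 0.8 × 9 / 8 = 0.9 dB.
Output = -5 − 0.9 = -5.9 dBV.

-5.9 dBV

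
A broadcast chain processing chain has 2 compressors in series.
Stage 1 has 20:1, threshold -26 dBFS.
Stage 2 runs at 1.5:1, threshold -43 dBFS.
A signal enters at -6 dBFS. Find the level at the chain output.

Stage 1: 20 dB above -26 dBFS, reduced 20:1 to 1 dB above → -25 dBFS.
Stage 2: -25 dBFS is 18 dB over -43 dBFS; at 1.5:1 that becomes 12 dB over, giving -31 dBFS.

-31 dBFS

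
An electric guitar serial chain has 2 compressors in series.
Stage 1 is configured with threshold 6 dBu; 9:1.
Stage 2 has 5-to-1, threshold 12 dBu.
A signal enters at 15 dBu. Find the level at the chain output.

Stage 1: 15 dBu is 9 dB over 6 dBu; at 9:1 that becomes 1 dB over, giving 7 dBu.
Stage 2: below threshold (7 ≤ 12); passes unchanged; output 7 dBu.

7 dBu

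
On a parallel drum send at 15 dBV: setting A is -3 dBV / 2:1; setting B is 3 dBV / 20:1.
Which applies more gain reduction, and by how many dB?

A: 18 dB over, compressed to 9 dB over, so 9 dB of GR.
B: 12 dB over, compressed to 0.6 dB over, so 11.4 dB of GR.
B reduces 2.4 dB more.

B, by 2.4 dB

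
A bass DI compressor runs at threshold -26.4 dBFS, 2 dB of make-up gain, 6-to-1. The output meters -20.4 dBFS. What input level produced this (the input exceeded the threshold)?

Before make-up, the level was -20.4 − 2 = -22.4 dBFS.
That's 4 dB above the -26.4 dBFS threshold.
Before 6:1 compression the overshoot was 4 × 6 = 24 dB, so input = -26.4 + 24 = -2.4 dBFS.

-2.4 dBFS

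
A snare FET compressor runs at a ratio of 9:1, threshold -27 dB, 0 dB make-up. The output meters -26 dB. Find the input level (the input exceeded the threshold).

-18 dB

Post-compression overshoot = -26 − (-27) = 1 dB.
Undo the ratio: input overshoot = 1 × 9 = 9 dB, giving input = -18 dB.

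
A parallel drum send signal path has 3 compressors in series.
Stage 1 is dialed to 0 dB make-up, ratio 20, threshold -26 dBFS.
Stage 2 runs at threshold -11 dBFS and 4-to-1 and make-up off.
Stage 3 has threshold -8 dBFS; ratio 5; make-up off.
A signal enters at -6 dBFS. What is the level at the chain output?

-25 dBFS

Stage 1: 20 dB above -26 dBFS, reduced 20:1 to 1 dB above → -25 dBFS.
Stage 2: -25 dBFS ≤ -11 dBFS, so stage 2 doesn't engage; output -25 dBFS.
Stage 3: -25 dBFS is at or below the -8 dBFS threshold — no compression; output -25 dBFS.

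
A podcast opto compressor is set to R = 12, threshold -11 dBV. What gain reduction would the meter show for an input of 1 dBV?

11 dB

The signal is 12 dB above threshold.
At 12:1, output sits 12/12 = 1 dB above threshold.
So the signal is attenuated by 12 − 1 = 11 dB.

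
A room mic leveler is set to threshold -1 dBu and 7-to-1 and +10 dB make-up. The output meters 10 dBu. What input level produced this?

6 dBu

Before make-up, the level was 10 − 10 = 0 dBu.
The compressed level sits 0 − (-1) = 1 dB over threshold.
Undo the ratio: input overshoot = 1 × 7 = 7 dB, giving input = 6 dBu.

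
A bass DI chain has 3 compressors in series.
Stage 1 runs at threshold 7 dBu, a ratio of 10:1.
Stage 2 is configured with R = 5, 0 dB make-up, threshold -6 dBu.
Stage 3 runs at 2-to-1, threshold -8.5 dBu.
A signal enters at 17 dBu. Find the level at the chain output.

-5.85 dBu

Stage 1: overshoot 10 dB → 10/10 = 1 dB → 8 dBu.
Stage 2: overshoot 14 dB → 14/5 = 2.8 dB → -3.2 dBu.
Stage 3: -3.2 dBu is 5.3 dB over -8.5 dBu; at 2:1 that becomes 2.65 dB over, giving -5.85 dBu.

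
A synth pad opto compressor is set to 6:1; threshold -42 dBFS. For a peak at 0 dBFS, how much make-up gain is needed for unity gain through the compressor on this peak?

Overshoot 42 dB → 42/6 = 7 dB after compression, so the compressed level is -42 + 7 = -35 dBFS.
Make-up = target − compressed = 0 − (-35) = 35 dB.

35 dB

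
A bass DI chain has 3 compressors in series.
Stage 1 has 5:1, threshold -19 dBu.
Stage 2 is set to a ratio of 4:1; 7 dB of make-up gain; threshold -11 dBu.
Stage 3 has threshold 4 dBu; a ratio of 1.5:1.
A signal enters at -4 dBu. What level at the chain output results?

-9 dBu

Stage 1: overshoot 15 dB → 15/5 = 3 dB → -16 dBu.
Stage 2: -16 dBu ≤ -11 dBu, so stage 2 doesn't engage; make-up brings it to -9 dBu.
Stage 3: below threshold (-9 ≤ 4); passes unchanged; output -9 dBu.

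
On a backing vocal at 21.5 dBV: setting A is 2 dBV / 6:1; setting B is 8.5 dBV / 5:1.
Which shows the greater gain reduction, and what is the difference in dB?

A: 19.5 dB over, compressed to 3.25 dB over, so 16.25 dB of GR.
B: 13 dB over, compressed to 2.6 dB over, so 10.4 dB of GR.
Difference: 5.85 dB in favour of A.

A, by 5.85 dB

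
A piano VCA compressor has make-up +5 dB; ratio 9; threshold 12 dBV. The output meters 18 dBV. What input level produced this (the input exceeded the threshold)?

Stripping the +5 dB make-up gives 13 dBV at the gain stage.
The compressed level sits 13 − 12 = 1 dB over threshold.
Before 9:1 compression the overshoot was 1 × 9 = 9 dB, so input = 12 + 9 = 21 dBV.

21 dBV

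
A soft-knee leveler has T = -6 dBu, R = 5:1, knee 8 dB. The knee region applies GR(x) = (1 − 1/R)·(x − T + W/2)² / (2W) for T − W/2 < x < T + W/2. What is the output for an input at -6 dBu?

x − T + W/2 = -6 − (-6) + 4 = 4.
GR = (1 − 1/5) × 4² / 16 = 0.8 × 16 / 16 = 0.8 dB.
Output = -6 − 0.8 = -6.8 dBu.

-6.8 dBu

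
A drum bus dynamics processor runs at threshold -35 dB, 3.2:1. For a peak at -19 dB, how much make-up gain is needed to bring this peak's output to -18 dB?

Overshoot 16 dB → 16/3.2 = 5 dB after compression, so the compressed level is -35 + 5 = -30 dB.
Make-up = target − compressed = -18 − (-30) = 12 dB.

12 dB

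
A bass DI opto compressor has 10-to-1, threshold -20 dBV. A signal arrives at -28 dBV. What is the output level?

-28 dBV

-28 dBV is 8 dB below the -20 dBV threshold, so no gain reduction is applied.
Output = input = -28 dBV.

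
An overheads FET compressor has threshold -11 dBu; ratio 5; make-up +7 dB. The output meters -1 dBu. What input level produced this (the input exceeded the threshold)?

4 dBu

Remove make-up: -1 − 7 = -8 dBu.
Post-compression overshoot = -8 − (-11) = 3 dB.
Undo the ratio: input overshoot = 3 × 5 = 15 dB, giving input = 4 dBu.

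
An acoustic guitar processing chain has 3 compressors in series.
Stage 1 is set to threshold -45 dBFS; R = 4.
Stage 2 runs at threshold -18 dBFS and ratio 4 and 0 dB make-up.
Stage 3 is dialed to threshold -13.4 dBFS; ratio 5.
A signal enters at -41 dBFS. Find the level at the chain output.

-44 dBFS

Stage 1: -41 dBFS is 4 dB over -45 dBFS; at 4:1 that becomes 1 dB over, giving -44 dBFS.
Stage 2: -44 dBFS ≤ -18 dBFS, so stage 2 doesn't engage; output -44 dBFS.
Stage 3: -44 dBFS is at or below the -13.4 dBFS threshold — no compression; output -44 dBFS.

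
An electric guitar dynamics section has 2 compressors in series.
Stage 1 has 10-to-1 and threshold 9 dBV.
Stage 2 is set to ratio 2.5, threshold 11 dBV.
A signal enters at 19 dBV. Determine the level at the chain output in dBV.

10 dBV

Stage 1: 10 dB above 9 dBV, reduced 10:1 to 1 dB above → 10 dBV.
Stage 2: below threshold (10 ≤ 11); passes unchanged; output 10 dBV.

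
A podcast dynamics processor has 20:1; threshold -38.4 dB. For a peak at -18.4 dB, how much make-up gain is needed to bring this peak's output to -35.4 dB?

2 dB

Without make-up, output = threshold + overshoot/20 = -38.4 + 1 = -37.4 dB.
Gap to target: 2 dB.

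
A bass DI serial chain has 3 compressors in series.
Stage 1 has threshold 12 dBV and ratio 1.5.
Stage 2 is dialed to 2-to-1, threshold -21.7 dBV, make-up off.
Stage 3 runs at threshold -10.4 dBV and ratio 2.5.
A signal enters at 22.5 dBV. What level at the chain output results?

Stage 1: 22.5 dBV is 10.5 dB over 12 dBV; at 1.5:1 that becomes 7 dB over, giving 19 dBV.
Stage 2: overshoot 40.7 dB → 40.7/2 = 20.35 dB → -1.35 dBV.
Stage 3: -1.35 dBV is 9.05 dB over -10.4 dBV; at 2.5:1 that becomes 3.62 dB over, giving -6.78 dBV.

-6.78 dBV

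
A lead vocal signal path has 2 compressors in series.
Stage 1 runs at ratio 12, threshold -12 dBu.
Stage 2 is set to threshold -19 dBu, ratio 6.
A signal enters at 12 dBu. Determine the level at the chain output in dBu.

Stage 1: 12 dBu is 24 dB over -12 dBu; at 12:1 that becomes 2 dB over, giving -10 dBu.
Stage 2: 9 dB above -19 dBu, reduced 6:1 to 1.5 dB above → -17.5 dBu.

-17.5 dBu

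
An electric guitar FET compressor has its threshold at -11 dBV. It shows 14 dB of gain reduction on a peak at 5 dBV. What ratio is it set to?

8:1

Input overshoot = 5 − (-11) = 16 dB.
Output overshoot = 16 − 14 = 2 dB.
Ratio = input overshoot / output overshoot = 16 / 2 = 8.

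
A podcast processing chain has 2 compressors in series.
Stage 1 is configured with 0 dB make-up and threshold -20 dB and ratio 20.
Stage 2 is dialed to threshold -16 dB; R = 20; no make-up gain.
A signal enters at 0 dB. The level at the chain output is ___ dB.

Stage 1: 20 dB above -20 dB, reduced 20:1 to 1 dB above → -19 dB.
Stage 2: -19 dB ≤ -16 dB, so stage 2 doesn't engage; output -19 dB.

-19 dB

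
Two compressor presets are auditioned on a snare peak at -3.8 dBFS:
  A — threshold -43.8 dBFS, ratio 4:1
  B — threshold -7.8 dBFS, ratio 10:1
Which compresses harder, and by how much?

A, by 26.4 dB

A: 40 dB over, compressed to 10 dB over, so 30 dB of GR.
B: 4 dB over, compressed to 0.4 dB over, so 3.6 dB of GR.
Difference: 26.4 dB in favour of A.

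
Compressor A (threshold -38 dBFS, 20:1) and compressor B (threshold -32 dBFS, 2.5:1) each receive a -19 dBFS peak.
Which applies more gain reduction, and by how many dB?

A, by 10.25 dB

A: 19 dB over, compressed to 0.95 dB over, so 18.05 dB of GR.
B: 13 dB over, compressed to 5.2 dB over, so 7.8 dB of GR.
Difference: 10.25 dB in favour of A.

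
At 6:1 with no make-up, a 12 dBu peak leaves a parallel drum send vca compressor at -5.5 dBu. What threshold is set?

-9 dBu

Input is 21 dB above T (since output overshoot × R = input overshoot: (-5.5 − T)·6 = 12 − T gives T = -9 dBu).
Check: -9 + (12 − (-9))/6 = -9 + 3.5 = -5.5 dBu. ✓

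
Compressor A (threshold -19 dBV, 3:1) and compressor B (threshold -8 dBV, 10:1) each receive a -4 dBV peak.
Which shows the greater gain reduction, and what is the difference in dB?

A, by 6.4 dB

A: 15 dB over, compressed to 5 dB over, so 10 dB of GR.
B: 4 dB over, compressed to 0.4 dB over, so 3.6 dB of GR.
Difference: 6.4 dB in favour of A.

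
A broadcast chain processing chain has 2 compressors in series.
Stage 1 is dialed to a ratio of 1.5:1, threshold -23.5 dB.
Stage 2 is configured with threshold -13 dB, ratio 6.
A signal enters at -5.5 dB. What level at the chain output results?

-12.75 dB

Stage 1: -5.5 dB is 18 dB over -23.5 dB; at 1.5:1 that becomes 12 dB over, giving -11.5 dB.
Stage 2: overshoot 1.5 dB → 1.5/6 = 0.25 dB → -12.75 dB.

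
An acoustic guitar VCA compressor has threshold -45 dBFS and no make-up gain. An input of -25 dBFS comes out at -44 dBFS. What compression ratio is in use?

Input overshoot = -25 − (-45) = 20 dB; output overshoot = -44 − (-45) = 1 dB.
Ratio = 20 / 1 = 20.

20:1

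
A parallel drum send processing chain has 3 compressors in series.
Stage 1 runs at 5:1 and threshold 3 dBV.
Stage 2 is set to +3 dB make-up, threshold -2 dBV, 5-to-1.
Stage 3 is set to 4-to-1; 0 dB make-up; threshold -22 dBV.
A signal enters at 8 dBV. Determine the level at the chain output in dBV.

-15.95 dBV

Stage 1: overshoot 5 dB → 5/5 = 1 dB → 4 dBV.
Stage 2: overshoot 6 dB → 6/5 = 1.2 dB → -0.8 dBV; +3 dB make-up → 2.2 dBV.
Stage 3: 2.2 dBV is 24.2 dB over -22 dBV; at 4:1 that becomes 6.05 dB over, giving -15.95 dBV.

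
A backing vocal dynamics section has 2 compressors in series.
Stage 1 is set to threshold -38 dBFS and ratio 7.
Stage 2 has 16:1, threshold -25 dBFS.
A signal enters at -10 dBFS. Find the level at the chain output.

Stage 1: 28 dB above -38 dBFS, reduced 7:1 to 4 dB above → -34 dBFS.
Stage 2: below threshold (-34 ≤ -25); passes unchanged; output -34 dBFS.

-34 dBFS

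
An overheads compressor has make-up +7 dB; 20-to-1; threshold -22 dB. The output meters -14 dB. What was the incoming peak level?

-2 dB

Stripping the +7 dB make-up gives -21 dB at the gain stage.
Post-compression overshoot = -21 − (-22) = 1 dB.
Undo the ratio: input overshoot = 1 × 20 = 20 dB, giving input = -2 dB.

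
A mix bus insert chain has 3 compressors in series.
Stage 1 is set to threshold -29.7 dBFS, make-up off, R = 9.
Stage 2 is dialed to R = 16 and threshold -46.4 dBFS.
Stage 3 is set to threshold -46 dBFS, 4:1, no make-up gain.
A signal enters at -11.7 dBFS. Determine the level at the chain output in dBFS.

Stage 1: 18 dB above -29.7 dBFS, reduced 9:1 to 2 dB above → -27.7 dBFS.
Stage 2: 18.7 dB above -46.4 dBFS, reduced 16:1 to 1.16875 dB above → -45.23125 dBFS.
Stage 3: -45.23125 dBFS is 0.76875 dB over -46 dBFS; at 4:1 that becomes 0.192188 dB over, giving -45.807812 dBFS.

-45.807812 dBFS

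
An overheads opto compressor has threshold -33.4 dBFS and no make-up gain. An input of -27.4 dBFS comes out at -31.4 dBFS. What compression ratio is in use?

Input overshoot = -27.4 − (-33.4) = 6 dB; output overshoot = -31.4 − (-33.4) = 2 dB.
Ratio = 6 / 2 = 3.

3:1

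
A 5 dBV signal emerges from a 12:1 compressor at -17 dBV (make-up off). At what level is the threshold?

-19 dBV

Gain reduction = 5 − (-17) = 22 dB; output overshoot = GR / (R − 1) = 22 / 11 = 2 dB.
Threshold = output − output overshoot = -17 − 2 = -19 dBV.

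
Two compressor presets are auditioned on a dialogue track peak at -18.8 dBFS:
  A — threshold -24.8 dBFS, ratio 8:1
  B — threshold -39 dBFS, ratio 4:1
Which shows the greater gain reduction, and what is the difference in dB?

A: overshoot 6 dB → output overshoot 0.75 dB → GR 5.25 dB.
B: overshoot 20.2 dB → output overshoot 5.05 dB → GR 15.15 dB.
B reduces 9.9 dB more.

B, by 9.9 dB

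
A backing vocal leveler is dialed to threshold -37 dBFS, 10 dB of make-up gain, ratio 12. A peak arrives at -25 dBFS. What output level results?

-26 dBFS

The input is 12 dB above the -37 dBFS threshold.
At 12:1 the overshoot is divided by 12, leaving 1 dB above threshold.
That puts the output at -36 dBFS; make-up adds 10 dB, giving -26 dBFS.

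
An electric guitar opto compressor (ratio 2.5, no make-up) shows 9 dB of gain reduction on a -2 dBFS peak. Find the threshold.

-17 dBFS

Input is 15 dB above T (since output overshoot × R = input overshoot: (-11 − T)·2.5 = -2 − T gives T = -17 dBFS).
Check: -17 + (-2 − (-17))/2.5 = -17 + 6 = -11 dBFS. ✓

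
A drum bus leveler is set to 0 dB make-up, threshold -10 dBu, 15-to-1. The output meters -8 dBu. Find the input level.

20 dBu

The compressed level sits -8 − (-10) = 2 dB over threshold.
Input overshoot = R × output overshoot = 30 dB → input = -10 + 30 = 20 dBu.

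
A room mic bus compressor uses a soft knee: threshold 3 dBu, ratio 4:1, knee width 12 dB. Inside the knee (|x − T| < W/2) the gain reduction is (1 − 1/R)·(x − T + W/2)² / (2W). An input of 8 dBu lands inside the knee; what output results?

4.21875 dBu

x − T + W/2 = 8 − 3 + 6 = 11.
GR = (1 − 1/4) × 11² / 24 = 0.75 × 121 / 24 = 3.78125 dB.
Output = 8 − 3.78125 = 4.21875 dBu.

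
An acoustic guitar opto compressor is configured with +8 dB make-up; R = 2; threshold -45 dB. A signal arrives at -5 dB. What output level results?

-17 dB

-5 dB sits 40 dB over threshold.
2:1 compression reduces that to 40/2 = 20 dB over.
That puts the output at -25 dB; make-up adds 8 dB, giving -17 dB.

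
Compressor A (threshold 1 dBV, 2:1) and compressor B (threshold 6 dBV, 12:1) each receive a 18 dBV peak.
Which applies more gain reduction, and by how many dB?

A: 17 dB over, compressed to 8.5 dB over, so 8.5 dB of GR.
B: 12 dB over, compressed to 1 dB over, so 11 dB of GR.
B applies 2.5 dB more gain reduction.

B, by 2.5 dB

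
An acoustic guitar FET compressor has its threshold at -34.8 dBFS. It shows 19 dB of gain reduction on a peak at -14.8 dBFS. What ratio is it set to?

Input overshoot = -14.8 − (-34.8) = 20 dB.
Output overshoot = 20 − 19 = 1 dB.
Ratio = input overshoot / output overshoot = 20 / 1 = 20.

20:1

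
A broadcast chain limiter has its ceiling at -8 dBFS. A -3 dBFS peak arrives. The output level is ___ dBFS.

A brickwall limiter is an ∞:1 compressor: any input above the ceiling is clamped to -8 dBFS.

-8 dBFS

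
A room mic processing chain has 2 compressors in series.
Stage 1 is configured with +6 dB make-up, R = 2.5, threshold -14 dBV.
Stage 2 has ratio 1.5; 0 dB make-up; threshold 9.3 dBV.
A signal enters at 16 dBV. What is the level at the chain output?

4 dBV

Stage 1: 30 dB above -14 dBV, reduced 2.5:1 to 12 dB above → -2 dBV; +6 dB make-up → 4 dBV.
Stage 2: 4 dBV is at or below the 9.3 dBV threshold — no compression; output 4 dBV.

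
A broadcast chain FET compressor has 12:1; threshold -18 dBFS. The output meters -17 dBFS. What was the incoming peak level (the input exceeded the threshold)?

That's 1 dB above the -18 dBFS threshold.
Input overshoot = R × output overshoot = 12 dB → input = -18 + 12 = -6 dBFS.

-6 dBFS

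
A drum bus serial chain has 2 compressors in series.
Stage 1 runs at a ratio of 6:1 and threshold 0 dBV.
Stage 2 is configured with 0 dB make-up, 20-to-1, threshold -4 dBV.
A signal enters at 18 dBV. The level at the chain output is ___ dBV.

Stage 1: overshoot 18 dB → 18/6 = 3 dB → 3 dBV.
Stage 2: overshoot 7 dB → 7/20 = 0.35 dB → -3.65 dBV.

-3.65 dBV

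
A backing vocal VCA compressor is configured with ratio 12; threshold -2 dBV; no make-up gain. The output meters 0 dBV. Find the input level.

Post-compression overshoot = 0 − (-2) = 2 dB.
Input overshoot = R × output overshoot = 24 dB → input = -2 + 24 = 22 dBV.

22 dBV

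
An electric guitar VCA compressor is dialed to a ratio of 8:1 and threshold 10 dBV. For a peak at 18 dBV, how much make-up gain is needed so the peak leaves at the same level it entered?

7 dB

Without make-up, output = threshold + overshoot/8 = 10 + 1 = 11 dBV.
Gap to target: 7 dB.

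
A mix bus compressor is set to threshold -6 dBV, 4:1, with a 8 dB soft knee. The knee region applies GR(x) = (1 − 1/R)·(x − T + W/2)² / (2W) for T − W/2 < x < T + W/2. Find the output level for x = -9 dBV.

x − T + W/2 = -9 − (-6) + 4 = 1.
GR = (1 − 1/4) × 1² / 16 = 0.75 × 1 / 16 = 0.046875 dB.
Output = -9 − 0.046875 = -9.046875 dBV.

-9.046875 dBV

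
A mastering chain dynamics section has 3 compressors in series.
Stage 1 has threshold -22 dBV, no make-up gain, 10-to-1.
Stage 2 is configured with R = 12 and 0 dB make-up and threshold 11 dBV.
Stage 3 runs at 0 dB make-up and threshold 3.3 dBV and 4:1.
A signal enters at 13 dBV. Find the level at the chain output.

Stage 1: overshoot 35 dB → 35/10 = 3.5 dB → -18.5 dBV.
Stage 2: -18.5 dBV is at or below the 11 dBV threshold — no compression; output -18.5 dBV.
Stage 3: below threshold (-18.5 ≤ 3.3); passes unchanged; output -18.5 dBV.

-18.5 dBV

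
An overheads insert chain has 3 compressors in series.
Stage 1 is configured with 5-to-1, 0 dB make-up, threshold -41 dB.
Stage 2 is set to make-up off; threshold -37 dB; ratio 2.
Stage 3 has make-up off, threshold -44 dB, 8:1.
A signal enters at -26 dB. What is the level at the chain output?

-43.25 dB

Stage 1: -26 dB is 15 dB over -41 dB; at 5:1 that becomes 3 dB over, giving -38 dB.
Stage 2: -38 dB ≤ -37 dB, so stage 2 doesn't engage; output -38 dB.
Stage 3: 6 dB above -44 dB, reduced 8:1 to 0.75 dB above → -43.25 dB.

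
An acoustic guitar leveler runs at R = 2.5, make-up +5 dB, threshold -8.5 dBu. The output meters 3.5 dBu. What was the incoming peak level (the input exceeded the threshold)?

9 dBu

Stripping the +5 dB make-up gives -1.5 dBu at the gain stage.
The compressed level sits -1.5 − (-8.5) = 7 dB over threshold.
Input overshoot = R × output overshoot = 17.5 dB → input = -8.5 + 17.5 = 9 dBu.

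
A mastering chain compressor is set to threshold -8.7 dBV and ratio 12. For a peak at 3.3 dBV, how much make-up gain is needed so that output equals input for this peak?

Without make-up, output = threshold + overshoot/12 = -8.7 + 1 = -7.7 dBV.
Gap to target: 11 dB.

11 dB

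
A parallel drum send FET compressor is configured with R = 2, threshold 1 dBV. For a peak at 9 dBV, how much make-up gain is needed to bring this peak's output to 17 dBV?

Overshoot 8 dB → 8/2 = 4 dB after compression, so the compressed level is 1 + 4 = 5 dBV.
Make-up = target − compressed = 17 − 5 = 12 dB.

12 dB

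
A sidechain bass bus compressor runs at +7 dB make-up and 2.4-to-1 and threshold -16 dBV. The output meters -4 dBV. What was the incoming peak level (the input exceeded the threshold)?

-4 dBV

Before make-up, the level was -4 − 7 = -11 dBV.
Post-compression overshoot = -11 − (-16) = 5 dB.
Undo the ratio: input overshoot = 5 × 2.4 = 12 dB, giving input = -4 dBV.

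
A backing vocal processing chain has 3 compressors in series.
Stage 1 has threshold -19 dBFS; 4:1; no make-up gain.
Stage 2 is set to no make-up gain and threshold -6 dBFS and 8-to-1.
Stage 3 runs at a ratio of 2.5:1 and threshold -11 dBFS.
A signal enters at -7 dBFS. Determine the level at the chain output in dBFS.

-16 dBFS

Stage 1: -7 dBFS is 12 dB over -19 dBFS; at 4:1 that becomes 3 dB over, giving -16 dBFS.
Stage 2: below threshold (-16 ≤ -6); passes unchanged; output -16 dBFS.
Stage 3: below threshold (-16 ≤ -11); passes unchanged; output -16 dBFS.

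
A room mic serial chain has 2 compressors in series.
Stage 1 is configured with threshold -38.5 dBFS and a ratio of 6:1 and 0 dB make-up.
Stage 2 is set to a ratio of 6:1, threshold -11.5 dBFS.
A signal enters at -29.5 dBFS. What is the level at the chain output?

-37 dBFS

Stage 1: -29.5 dBFS is 9 dB over -38.5 dBFS; at 6:1 that becomes 1.5 dB over, giving -37 dBFS.
Stage 2: below threshold (-37 ≤ -11.5); passes unchanged; output -37 dBFS.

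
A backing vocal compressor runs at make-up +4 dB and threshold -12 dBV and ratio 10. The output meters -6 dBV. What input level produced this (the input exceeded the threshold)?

8 dBV

Before make-up, the level was -6 − 4 = -10 dBV.
That's 2 dB above the -12 dBV threshold.
Undo the ratio: input overshoot = 2 × 10 = 20 dB, giving input = 8 dBV.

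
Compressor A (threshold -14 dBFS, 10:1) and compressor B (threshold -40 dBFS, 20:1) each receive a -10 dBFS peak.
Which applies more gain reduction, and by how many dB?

A: overshoot 4 dB → output overshoot 0.4 dB → GR 3.6 dB.
B: overshoot 30 dB → output overshoot 1.5 dB → GR 28.5 dB.
Difference: 24.9 dB in favour of B.

B, by 24.9 dB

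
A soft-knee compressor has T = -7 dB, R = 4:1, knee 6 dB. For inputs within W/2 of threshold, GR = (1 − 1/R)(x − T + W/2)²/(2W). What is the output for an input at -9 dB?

x − T + W/2 = -9 − (-7) + 3 = 1.
GR = (1 − 1/4) × 1² / 12 = 0.75 × 1 / 12 = 0.0625 dB.
Output = -9 − 0.0625 = -9.0625 dB.

-9.0625 dB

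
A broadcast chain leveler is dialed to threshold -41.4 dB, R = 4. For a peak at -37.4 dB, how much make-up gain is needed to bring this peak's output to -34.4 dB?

The peak compresses to -41.4 + 4/4 = -40.4 dB.
To reach -34.4 dB requires -34.4 − (-40.4) = 6 dB of make-up.

6 dB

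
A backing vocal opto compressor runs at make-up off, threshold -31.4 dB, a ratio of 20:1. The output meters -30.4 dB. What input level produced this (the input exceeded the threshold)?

That's 1 dB above the -31.4 dB threshold.
Input overshoot = R × output overshoot = 20 dB → input = -31.4 + 20 = -11.4 dB.

-11.4 dB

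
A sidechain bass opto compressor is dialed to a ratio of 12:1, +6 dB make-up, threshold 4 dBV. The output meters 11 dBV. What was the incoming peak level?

16 dBV

Before make-up, the level was 11 − 6 = 5 dBV.
The compressed level sits 5 − 4 = 1 dB over threshold.
Input overshoot = R × output overshoot = 12 dB → input = 4 + 12 = 16 dBV.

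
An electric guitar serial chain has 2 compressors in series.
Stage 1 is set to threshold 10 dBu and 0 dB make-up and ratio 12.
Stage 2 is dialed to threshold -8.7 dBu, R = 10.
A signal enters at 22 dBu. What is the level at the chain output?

-6.73 dBu

Stage 1: 12 dB above 10 dBu, reduced 12:1 to 1 dB above → 11 dBu.
Stage 2: 19.7 dB above -8.7 dBu, reduced 10:1 to 1.97 dB above → -6.73 dBu.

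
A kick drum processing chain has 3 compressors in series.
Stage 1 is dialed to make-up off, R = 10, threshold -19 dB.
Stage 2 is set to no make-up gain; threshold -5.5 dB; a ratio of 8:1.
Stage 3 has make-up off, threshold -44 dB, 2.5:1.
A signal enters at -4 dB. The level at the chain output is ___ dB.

Stage 1: 15 dB above -19 dB, reduced 10:1 to 1.5 dB above → -17.5 dB.
Stage 2: -17.5 dB is at or below the -5.5 dB threshold — no compression; output -17.5 dB.
Stage 3: -17.5 dB is 26.5 dB over -44 dB; at 2.5:1 that becomes 10.6 dB over, giving -33.4 dB.

-33.4 dB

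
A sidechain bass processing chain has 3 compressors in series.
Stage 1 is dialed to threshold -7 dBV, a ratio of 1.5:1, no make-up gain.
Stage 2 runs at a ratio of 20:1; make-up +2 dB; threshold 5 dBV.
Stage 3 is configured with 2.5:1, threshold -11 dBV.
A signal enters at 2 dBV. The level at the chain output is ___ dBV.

Stage 1: 2 dBV is 9 dB over -7 dBV; at 1.5:1 that becomes 6 dB over, giving -1 dBV.
Stage 2: below threshold (-1 ≤ 5); passes unchanged; make-up brings it to 1 dBV.
Stage 3: 12 dB above -11 dBV, reduced 2.5:1 to 4.8 dB above → -6.2 dBV.

-6.2 dBV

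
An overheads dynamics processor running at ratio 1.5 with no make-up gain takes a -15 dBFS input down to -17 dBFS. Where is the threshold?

-21 dBFS

Let T be the threshold. Output overshoot = (input overshoot)/R, so -17 − T = (-15 − T)/1.5.
1.5·(-17 − T) = -15 − T → 0.5·T = -25.5 − (-15) = -10.5.
T = -10.5/0.5 = -21 dBFS.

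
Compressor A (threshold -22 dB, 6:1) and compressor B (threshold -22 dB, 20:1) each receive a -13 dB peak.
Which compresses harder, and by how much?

B, by 1.05 dB

A: overshoot 9 dB → output overshoot 1.5 dB → GR 7.5 dB.
B: overshoot 9 dB → output overshoot 0.45 dB → GR 8.55 dB.
Difference: 1.05 dB in favour of B.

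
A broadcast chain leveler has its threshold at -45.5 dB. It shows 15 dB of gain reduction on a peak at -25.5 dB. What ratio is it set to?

4:1

Input overshoot = -25.5 − (-45.5) = 20 dB.
Output overshoot = 20 − 15 = 5 dB.
Ratio = input overshoot / output overshoot = 20 / 5 = 4.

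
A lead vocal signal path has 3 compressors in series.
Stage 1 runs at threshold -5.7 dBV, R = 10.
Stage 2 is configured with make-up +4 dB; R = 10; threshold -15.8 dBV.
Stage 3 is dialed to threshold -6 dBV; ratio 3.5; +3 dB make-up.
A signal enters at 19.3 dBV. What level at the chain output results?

-7.54 dBV

Stage 1: 25 dB above -5.7 dBV, reduced 10:1 to 2.5 dB above → -3.2 dBV.
Stage 2: -3.2 dBV is 12.6 dB over -15.8 dBV; at 10:1 that becomes 1.26 dB over, giving -14.54 dBV; +4 dB make-up → -10.54 dBV.
Stage 3: below threshold (-10.54 ≤ -6); passes unchanged; make-up brings it to -7.54 dBV.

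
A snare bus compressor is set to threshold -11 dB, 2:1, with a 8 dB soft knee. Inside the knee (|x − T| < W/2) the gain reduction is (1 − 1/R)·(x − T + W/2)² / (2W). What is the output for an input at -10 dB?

x − T + W/2 = -10 − (-11) + 4 = 5.
GR = (1 − 1/2) × 5² / 16 = 0.5 × 25 / 16 = 0.78125 dB.
Output = -10 − 0.78125 = -10.78125 dB.

-10.78125 dB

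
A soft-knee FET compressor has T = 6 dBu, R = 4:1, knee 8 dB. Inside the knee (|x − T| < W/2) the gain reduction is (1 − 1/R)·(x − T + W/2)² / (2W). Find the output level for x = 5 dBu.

x − T + W/2 = 5 − 6 + 4 = 3.
GR = (1 − 1/4) × 3² / 16 = 0.75 × 9 / 16 = 0.421875 dB.
Output = 5 − 0.421875 = 4.578125 dBu.

4.578125 dBu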